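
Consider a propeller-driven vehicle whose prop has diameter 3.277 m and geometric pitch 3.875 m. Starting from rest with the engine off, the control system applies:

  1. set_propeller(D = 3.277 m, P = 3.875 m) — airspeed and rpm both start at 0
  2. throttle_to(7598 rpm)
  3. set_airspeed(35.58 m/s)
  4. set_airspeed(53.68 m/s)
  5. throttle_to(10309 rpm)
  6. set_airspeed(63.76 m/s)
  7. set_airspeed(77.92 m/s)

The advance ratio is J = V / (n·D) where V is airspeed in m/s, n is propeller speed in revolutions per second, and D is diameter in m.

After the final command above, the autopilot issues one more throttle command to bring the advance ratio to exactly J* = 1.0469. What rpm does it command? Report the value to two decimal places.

rpm = 1362.76

set_propeller: D = 3.277 m, P = 3.875 m (p = P/D = 1.182484); state ← (V=0, rpm=0)
throttle_to(7598): rpm ← 7598
set_airspeed(35.58): V ← 35.58 m/s
set_airspeed(53.68): V ← 53.68 m/s
throttle_to(10309): rpm ← 10309
set_airspeed(63.76): V ← 63.76 m/s
set_airspeed(77.92): V ← 77.92 m/s
final state: V = 77.92 m/s, rpm = 10309 → n = rpm/60 = 171.816667 rev/s
target J* = 1.0469; solve J* = V/(n·D) for n: n = V/(J*·D) = 77.92/(1.0469 × 3.277) = 22.712624 rev/s
rpm = 60·n = 1362.757413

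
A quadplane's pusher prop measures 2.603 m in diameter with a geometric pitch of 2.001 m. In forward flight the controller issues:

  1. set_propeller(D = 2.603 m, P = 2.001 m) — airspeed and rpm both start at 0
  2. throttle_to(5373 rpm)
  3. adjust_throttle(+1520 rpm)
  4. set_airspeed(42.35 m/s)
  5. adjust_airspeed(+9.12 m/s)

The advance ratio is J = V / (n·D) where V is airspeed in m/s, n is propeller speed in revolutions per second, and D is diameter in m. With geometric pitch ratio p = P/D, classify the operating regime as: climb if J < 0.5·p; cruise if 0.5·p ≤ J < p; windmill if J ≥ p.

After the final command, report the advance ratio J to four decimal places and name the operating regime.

J = 0.1721, regime = climb

set_propeller: D = 2.603 m, P = 2.001 m (p = P/D = 0.768728); state ← (V=0, rpm=0)
throttle_to(5373): rpm ← 5373
adjust_throttle(+1520): rpm ← 5373 +1520 = 6893
set_airspeed(42.35): V ← 42.35 m/s
adjust_airspeed(+9.12): V ← 42.35 +9.12 = 51.47 m/s
final state: V = 51.47 m/s, rpm = 6893 → n = rpm/60 = 114.883333 rev/s
J = V / (n·D) = 51.47 / (114.883333 × 2.603) = 0.172117
regime bands: climb J<0.3844 | cruise [0.3844, 0.7687) | windmill J≥0.7687
J = 0.1721 → climb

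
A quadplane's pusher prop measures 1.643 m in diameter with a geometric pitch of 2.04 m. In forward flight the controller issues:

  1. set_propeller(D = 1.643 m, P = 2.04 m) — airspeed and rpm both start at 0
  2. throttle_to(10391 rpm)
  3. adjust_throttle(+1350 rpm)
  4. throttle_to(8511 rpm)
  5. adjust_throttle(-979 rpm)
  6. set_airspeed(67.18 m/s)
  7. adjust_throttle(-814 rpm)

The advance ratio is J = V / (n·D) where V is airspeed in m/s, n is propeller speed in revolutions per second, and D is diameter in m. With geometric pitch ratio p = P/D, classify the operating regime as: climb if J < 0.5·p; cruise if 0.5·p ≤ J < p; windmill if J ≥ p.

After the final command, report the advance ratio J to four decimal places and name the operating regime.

set_propeller: D = 1.643 m, P = 2.04 m (p = P/D = 1.241631); state ← (V=0, rpm=0)
throttle_to(10391): rpm ← 10391
adjust_throttle(+1350): rpm ← 10391 +1350 = 11741
throttle_to(8511): rpm ← 8511
adjust_throttle(-979): rpm ← 8511 -979 = 7532
set_airspeed(67.18): V ← 67.18 m/s
adjust_throttle(-814): rpm ← 7532 -814 = 6718
final state: V = 67.18 m/s, rpm = 6718 → n = rpm/60 = 111.966667 rev/s
J = V / (n·D) = 67.18 / (111.966667 × 1.643) = 0.365186
regime bands: climb J<0.6208 | cruise [0.6208, 1.2416) | windmill J≥1.2416
J = 0.3652 → climb

J = 0.3652, regime = climb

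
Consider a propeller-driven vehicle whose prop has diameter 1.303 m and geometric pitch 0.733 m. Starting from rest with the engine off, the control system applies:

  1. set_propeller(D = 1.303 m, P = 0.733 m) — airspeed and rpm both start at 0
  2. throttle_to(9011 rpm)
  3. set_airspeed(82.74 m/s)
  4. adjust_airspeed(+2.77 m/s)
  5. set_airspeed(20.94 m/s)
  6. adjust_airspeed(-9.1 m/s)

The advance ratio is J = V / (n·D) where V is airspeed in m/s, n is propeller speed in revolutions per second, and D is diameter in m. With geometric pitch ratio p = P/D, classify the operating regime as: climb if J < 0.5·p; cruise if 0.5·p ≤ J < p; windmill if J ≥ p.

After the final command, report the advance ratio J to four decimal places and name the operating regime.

set_propeller: D = 1.303 m, P = 0.733 m (p = P/D = 0.562548); state ← (V=0, rpm=0)
throttle_to(9011): rpm ← 9011
set_airspeed(82.74): V ← 82.74 m/s
adjust_airspeed(+2.77): V ← 82.74 +2.77 = 85.51 m/s
set_airspeed(20.94): V ← 20.94 m/s
adjust_airspeed(-9.1): V ← 20.94 -9.1 = 11.84 m/s
final state: V = 11.84 m/s, rpm = 9011 → n = rpm/60 = 150.183333 rev/s
J = V / (n·D) = 11.84 / (150.183333 × 1.303) = 0.060504
regime bands: climb J<0.2813 | cruise [0.2813, 0.5625) | windmill J≥0.5625
J = 0.0605 → climb

J = 0.0605, regime = climb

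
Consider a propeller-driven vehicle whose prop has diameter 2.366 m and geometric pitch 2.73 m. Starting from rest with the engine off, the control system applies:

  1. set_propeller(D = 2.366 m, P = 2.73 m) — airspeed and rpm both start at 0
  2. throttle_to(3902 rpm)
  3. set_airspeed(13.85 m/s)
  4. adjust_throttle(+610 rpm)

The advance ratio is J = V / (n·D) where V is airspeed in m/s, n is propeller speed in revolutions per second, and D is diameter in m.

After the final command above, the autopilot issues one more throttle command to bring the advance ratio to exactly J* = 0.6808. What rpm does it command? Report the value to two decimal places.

rpm = 515.90

set_propeller: D = 2.366 m, P = 2.73 m (p = P/D = 1.153846); state ← (V=0, rpm=0)
throttle_to(3902): rpm ← 3902
set_airspeed(13.85): V ← 13.85 m/s
adjust_throttle(+610): rpm ← 3902 +610 = 4512
final state: V = 13.85 m/s, rpm = 4512 → n = rpm/60 = 75.200000 rev/s
target J* = 0.6808; solve J* = V/(n·D) for n: n = V/(J*·D) = 13.85/(0.6808 × 2.366) = 8.598357 rev/s
rpm = 60·n = 515.901436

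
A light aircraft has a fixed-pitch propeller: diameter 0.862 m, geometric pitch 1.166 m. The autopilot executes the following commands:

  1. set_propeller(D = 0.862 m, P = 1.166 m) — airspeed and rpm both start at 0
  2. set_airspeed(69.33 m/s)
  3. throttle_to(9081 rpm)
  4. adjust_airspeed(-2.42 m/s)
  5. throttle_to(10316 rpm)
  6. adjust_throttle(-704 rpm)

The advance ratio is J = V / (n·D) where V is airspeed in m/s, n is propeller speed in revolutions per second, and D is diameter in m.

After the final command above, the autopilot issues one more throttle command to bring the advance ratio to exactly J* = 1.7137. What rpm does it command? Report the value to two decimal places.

set_propeller: D = 0.862 m, P = 1.166 m (p = P/D = 1.352668); state ← (V=0, rpm=0)
set_airspeed(69.33): V ← 69.33 m/s
throttle_to(9081): rpm ← 9081
adjust_airspeed(-2.42): V ← 69.33 -2.42 = 66.91 m/s
throttle_to(10316): rpm ← 10316
adjust_throttle(-704): rpm ← 10316 -704 = 9612
final state: V = 66.91 m/s, rpm = 9612 → n = rpm/60 = 160.200000 rev/s
target J* = 1.7137; solve J* = V/(n·D) for n: n = V/(J*·D) = 66.91/(1.7137 × 0.862) = 45.294865 rev/s
rpm = 60·n = 2717.691886

rpm = 2717.69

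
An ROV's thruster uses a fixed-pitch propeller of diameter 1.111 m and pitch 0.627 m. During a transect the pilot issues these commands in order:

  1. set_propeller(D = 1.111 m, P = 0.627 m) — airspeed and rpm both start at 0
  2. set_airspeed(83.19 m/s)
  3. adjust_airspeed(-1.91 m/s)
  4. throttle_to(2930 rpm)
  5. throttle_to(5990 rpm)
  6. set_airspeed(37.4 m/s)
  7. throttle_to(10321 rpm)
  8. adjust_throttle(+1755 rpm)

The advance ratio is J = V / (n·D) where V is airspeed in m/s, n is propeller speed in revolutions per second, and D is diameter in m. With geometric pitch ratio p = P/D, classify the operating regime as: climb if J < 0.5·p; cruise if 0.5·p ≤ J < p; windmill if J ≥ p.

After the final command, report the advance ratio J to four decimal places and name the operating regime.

J = 0.1673, regime = climb

set_propeller: D = 1.111 m, P = 0.627 m (p = P/D = 0.564356); state ← (V=0, rpm=0)
set_airspeed(83.19): V ← 83.19 m/s
adjust_airspeed(-1.91): V ← 83.19 -1.91 = 81.28 m/s
throttle_to(2930): rpm ← 2930
throttle_to(5990): rpm ← 5990
set_airspeed(37.4): V ← 37.4 m/s
throttle_to(10321): rpm ← 10321
adjust_throttle(+1755): rpm ← 10321 +1755 = 12076
final state: V = 37.4 m/s, rpm = 12076 → n = rpm/60 = 201.266667 rev/s
J = V / (n·D) = 37.4 / (201.266667 × 1.111) = 0.167258
regime bands: climb J<0.2822 | cruise [0.2822, 0.5644) | windmill J≥0.5644
J = 0.1673 → climb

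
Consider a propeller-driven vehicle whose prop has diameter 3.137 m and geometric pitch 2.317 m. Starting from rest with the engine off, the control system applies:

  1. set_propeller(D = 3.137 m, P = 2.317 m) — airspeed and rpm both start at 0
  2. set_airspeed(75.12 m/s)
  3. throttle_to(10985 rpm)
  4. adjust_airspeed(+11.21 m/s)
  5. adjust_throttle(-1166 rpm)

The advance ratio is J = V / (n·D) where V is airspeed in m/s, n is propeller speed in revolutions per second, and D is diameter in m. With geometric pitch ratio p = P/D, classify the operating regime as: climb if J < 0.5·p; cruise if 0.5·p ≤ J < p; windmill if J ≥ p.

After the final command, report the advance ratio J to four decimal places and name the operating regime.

set_propeller: D = 3.137 m, P = 2.317 m (p = P/D = 0.738604); state ← (V=0, rpm=0)
set_airspeed(75.12): V ← 75.12 m/s
throttle_to(10985): rpm ← 10985
adjust_airspeed(+11.21): V ← 75.12 +11.21 = 86.33 m/s
adjust_throttle(-1166): rpm ← 10985 -1166 = 9819
final state: V = 86.33 m/s, rpm = 9819 → n = rpm/60 = 163.650000 rev/s
J = V / (n·D) = 86.33 / (163.650000 × 3.137) = 0.168163
regime bands: climb J<0.3693 | cruise [0.3693, 0.7386) | windmill J≥0.7386
J = 0.1682 → climb

J = 0.1682, regime = climb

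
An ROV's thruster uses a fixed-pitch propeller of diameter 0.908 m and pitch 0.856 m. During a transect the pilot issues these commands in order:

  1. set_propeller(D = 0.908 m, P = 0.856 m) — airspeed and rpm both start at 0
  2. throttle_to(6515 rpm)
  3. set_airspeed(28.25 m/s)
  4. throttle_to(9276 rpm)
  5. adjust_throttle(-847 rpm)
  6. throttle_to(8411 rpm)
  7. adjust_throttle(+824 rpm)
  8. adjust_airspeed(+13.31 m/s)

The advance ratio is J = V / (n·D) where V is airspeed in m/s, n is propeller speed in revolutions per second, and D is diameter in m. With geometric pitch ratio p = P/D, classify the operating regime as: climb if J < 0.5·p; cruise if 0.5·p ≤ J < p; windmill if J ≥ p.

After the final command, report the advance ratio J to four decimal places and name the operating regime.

J = 0.2974, regime = climb

set_propeller: D = 0.908 m, P = 0.856 m (p = P/D = 0.942731); state ← (V=0, rpm=0)
throttle_to(6515): rpm ← 6515
set_airspeed(28.25): V ← 28.25 m/s
throttle_to(9276): rpm ← 9276
adjust_throttle(-847): rpm ← 9276 -847 = 8429
throttle_to(8411): rpm ← 8411
adjust_throttle(+824): rpm ← 8411 +824 = 9235
adjust_airspeed(+13.31): V ← 28.25 +13.31 = 41.56 m/s
final state: V = 41.56 m/s, rpm = 9235 → n = rpm/60 = 153.916667 rev/s
J = V / (n·D) = 41.56 / (153.916667 × 0.908) = 0.297375
regime bands: climb J<0.4714 | cruise [0.4714, 0.9427) | windmill J≥0.9427
J = 0.2974 → climb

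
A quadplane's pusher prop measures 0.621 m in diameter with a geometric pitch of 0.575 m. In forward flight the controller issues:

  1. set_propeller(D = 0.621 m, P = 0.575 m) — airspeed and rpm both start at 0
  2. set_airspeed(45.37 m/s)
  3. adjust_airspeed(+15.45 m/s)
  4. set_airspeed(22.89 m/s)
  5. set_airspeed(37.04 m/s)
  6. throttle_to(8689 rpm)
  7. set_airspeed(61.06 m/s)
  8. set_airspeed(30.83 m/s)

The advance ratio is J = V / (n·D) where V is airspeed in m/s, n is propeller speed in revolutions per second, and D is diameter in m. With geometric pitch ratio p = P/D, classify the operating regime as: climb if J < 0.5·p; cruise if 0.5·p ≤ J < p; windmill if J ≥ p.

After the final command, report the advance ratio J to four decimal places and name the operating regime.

set_propeller: D = 0.621 m, P = 0.575 m (p = P/D = 0.925926); state ← (V=0, rpm=0)
set_airspeed(45.37): V ← 45.37 m/s
adjust_airspeed(+15.45): V ← 45.37 +15.45 = 60.82 m/s
set_airspeed(22.89): V ← 22.89 m/s
set_airspeed(37.04): V ← 37.04 m/s
throttle_to(8689): rpm ← 8689
set_airspeed(61.06): V ← 61.06 m/s
set_airspeed(30.83): V ← 30.83 m/s
final state: V = 30.83 m/s, rpm = 8689 → n = rpm/60 = 144.816667 rev/s
J = V / (n·D) = 30.83 / (144.816667 × 0.621) = 0.342818
regime bands: climb J<0.4630 | cruise [0.4630, 0.9259) | windmill J≥0.9259
J = 0.3428 → climb

J = 0.3428, regime = climb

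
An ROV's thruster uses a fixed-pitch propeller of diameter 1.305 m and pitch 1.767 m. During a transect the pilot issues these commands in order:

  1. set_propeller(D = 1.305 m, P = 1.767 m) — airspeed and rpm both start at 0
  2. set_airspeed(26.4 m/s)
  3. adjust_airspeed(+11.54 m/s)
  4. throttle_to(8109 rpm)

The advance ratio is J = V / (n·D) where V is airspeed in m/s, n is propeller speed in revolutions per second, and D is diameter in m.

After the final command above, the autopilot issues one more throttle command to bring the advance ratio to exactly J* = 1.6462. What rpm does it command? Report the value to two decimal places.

rpm = 1059.63

set_propeller: D = 1.305 m, P = 1.767 m (p = P/D = 1.354023); state ← (V=0, rpm=0)
set_airspeed(26.4): V ← 26.4 m/s
adjust_airspeed(+11.54): V ← 26.4 +11.54 = 37.94 m/s
throttle_to(8109): rpm ← 8109
final state: V = 37.94 m/s, rpm = 8109 → n = rpm/60 = 135.150000 rev/s
target J* = 1.6462; solve J* = V/(n·D) for n: n = V/(J*·D) = 37.94/(1.6462 × 1.305) = 17.660550 rev/s
rpm = 60·n = 1059.632983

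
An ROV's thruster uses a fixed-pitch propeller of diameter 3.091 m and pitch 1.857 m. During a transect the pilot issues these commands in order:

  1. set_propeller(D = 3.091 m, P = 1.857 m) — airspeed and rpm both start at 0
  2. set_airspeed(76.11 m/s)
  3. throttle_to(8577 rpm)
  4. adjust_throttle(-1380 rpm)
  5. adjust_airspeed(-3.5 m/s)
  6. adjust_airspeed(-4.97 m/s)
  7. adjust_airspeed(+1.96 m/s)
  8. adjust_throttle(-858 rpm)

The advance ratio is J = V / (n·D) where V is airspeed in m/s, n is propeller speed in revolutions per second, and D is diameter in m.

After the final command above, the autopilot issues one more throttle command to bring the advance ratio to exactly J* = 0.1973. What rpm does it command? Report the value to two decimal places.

set_propeller: D = 3.091 m, P = 1.857 m (p = P/D = 0.600776); state ← (V=0, rpm=0)
set_airspeed(76.11): V ← 76.11 m/s
throttle_to(8577): rpm ← 8577
adjust_throttle(-1380): rpm ← 8577 -1380 = 7197
adjust_airspeed(-3.5): V ← 76.11 -3.5 = 72.61 m/s
adjust_airspeed(-4.97): V ← 72.61 -4.97 = 67.64 m/s
adjust_airspeed(+1.96): V ← 67.64 +1.96 = 69.6 m/s
adjust_throttle(-858): rpm ← 7197 -858 = 6339
final state: V = 69.6 m/s, rpm = 6339 → n = rpm/60 = 105.650000 rev/s
target J* = 0.1973; solve J* = V/(n·D) for n: n = V/(J*·D) = 69.6/(0.1973 × 3.091) = 114.125620 rev/s
rpm = 60·n = 6847.537190

rpm = 6847.54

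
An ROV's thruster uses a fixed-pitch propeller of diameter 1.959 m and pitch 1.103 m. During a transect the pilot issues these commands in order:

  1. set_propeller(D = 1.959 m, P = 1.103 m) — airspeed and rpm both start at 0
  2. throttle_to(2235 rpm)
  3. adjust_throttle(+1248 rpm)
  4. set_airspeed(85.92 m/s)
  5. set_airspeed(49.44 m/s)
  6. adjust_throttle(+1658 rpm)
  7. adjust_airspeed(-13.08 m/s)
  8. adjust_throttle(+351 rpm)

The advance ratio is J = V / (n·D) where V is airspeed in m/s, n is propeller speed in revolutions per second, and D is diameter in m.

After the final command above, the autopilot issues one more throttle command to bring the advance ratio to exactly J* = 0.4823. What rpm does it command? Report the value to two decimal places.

rpm = 2309.00

set_propeller: D = 1.959 m, P = 1.103 m (p = P/D = 0.563042); state ← (V=0, rpm=0)
throttle_to(2235): rpm ← 2235
adjust_throttle(+1248): rpm ← 2235 +1248 = 3483
set_airspeed(85.92): V ← 85.92 m/s
set_airspeed(49.44): V ← 49.44 m/s
adjust_throttle(+1658): rpm ← 3483 +1658 = 5141
adjust_airspeed(-13.08): V ← 49.44 -13.08 = 36.36 m/s
adjust_throttle(+351): rpm ← 5141 +351 = 5492
final state: V = 36.36 m/s, rpm = 5492 → n = rpm/60 = 91.533333 rev/s
target J* = 0.4823; solve J* = V/(n·D) for n: n = V/(J*·D) = 36.36/(0.4823 × 1.959) = 38.483289 rev/s
rpm = 60·n = 2308.997310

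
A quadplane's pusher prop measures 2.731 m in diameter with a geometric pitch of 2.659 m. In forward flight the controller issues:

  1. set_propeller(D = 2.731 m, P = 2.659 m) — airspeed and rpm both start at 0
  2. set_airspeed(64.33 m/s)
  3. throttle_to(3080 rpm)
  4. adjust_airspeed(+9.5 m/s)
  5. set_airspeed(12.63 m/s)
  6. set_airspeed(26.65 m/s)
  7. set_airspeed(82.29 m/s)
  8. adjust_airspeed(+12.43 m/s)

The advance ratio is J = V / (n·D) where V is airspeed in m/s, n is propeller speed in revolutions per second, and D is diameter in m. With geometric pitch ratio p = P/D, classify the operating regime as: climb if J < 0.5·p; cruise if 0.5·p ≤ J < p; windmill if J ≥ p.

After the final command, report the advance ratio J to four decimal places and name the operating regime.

J = 0.6756, regime = cruise

set_propeller: D = 2.731 m, P = 2.659 m (p = P/D = 0.973636); state ← (V=0, rpm=0)
set_airspeed(64.33): V ← 64.33 m/s
throttle_to(3080): rpm ← 3080
adjust_airspeed(+9.5): V ← 64.33 +9.5 = 73.83 m/s
set_airspeed(12.63): V ← 12.63 m/s
set_airspeed(26.65): V ← 26.65 m/s
set_airspeed(82.29): V ← 82.29 m/s
adjust_airspeed(+12.43): V ← 82.29 +12.43 = 94.72 m/s
final state: V = 94.72 m/s, rpm = 3080 → n = rpm/60 = 51.333333 rev/s
J = V / (n·D) = 94.72 / (51.333333 × 2.731) = 0.675648
regime bands: climb J<0.4868 | cruise [0.4868, 0.9736) | windmill J≥0.9736
J = 0.6756 → cruise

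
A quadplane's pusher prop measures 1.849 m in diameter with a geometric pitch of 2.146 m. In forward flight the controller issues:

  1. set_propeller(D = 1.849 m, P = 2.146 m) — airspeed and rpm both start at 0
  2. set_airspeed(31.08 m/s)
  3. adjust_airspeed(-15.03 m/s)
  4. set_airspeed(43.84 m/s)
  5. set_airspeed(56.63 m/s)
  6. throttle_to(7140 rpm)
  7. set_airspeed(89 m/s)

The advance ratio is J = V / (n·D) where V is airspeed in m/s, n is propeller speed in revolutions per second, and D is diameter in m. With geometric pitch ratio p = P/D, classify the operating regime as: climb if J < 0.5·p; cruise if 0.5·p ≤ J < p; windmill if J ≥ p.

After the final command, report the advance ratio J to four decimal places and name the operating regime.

J = 0.4045, regime = climb

set_propeller: D = 1.849 m, P = 2.146 m (p = P/D = 1.160627); state ← (V=0, rpm=0)
set_airspeed(31.08): V ← 31.08 m/s
adjust_airspeed(-15.03): V ← 31.08 -15.03 = 16.05 m/s
set_airspeed(43.84): V ← 43.84 m/s
set_airspeed(56.63): V ← 56.63 m/s
throttle_to(7140): rpm ← 7140
set_airspeed(89): V ← 89 m/s
final state: V = 89 m/s, rpm = 7140 → n = rpm/60 = 119.000000 rev/s
J = V / (n·D) = 89 / (119.000000 × 1.849) = 0.404488
regime bands: climb J<0.5803 | cruise [0.5803, 1.1606) | windmill J≥1.1606
J = 0.4045 → climb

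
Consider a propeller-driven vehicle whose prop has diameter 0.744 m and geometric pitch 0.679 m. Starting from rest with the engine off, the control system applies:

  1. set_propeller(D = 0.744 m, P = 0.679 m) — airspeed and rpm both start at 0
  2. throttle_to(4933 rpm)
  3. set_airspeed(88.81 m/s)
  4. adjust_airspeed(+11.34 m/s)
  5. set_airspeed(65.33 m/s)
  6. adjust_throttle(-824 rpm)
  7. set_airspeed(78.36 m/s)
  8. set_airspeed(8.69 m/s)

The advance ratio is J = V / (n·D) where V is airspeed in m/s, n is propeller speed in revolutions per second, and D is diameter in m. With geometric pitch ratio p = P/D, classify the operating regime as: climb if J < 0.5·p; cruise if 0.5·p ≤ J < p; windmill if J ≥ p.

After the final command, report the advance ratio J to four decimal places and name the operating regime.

J = 0.1706, regime = climb

set_propeller: D = 0.744 m, P = 0.679 m (p = P/D = 0.912634); state ← (V=0, rpm=0)
throttle_to(4933): rpm ← 4933
set_airspeed(88.81): V ← 88.81 m/s
adjust_airspeed(+11.34): V ← 88.81 +11.34 = 100.15 m/s
set_airspeed(65.33): V ← 65.33 m/s
adjust_throttle(-824): rpm ← 4933 -824 = 4109
set_airspeed(78.36): V ← 78.36 m/s
set_airspeed(8.69): V ← 8.69 m/s
final state: V = 8.69 m/s, rpm = 4109 → n = rpm/60 = 68.483333 rev/s
J = V / (n·D) = 8.69 / (68.483333 × 0.744) = 0.170554
regime bands: climb J<0.4563 | cruise [0.4563, 0.9126) | windmill J≥0.9126
J = 0.1706 → climb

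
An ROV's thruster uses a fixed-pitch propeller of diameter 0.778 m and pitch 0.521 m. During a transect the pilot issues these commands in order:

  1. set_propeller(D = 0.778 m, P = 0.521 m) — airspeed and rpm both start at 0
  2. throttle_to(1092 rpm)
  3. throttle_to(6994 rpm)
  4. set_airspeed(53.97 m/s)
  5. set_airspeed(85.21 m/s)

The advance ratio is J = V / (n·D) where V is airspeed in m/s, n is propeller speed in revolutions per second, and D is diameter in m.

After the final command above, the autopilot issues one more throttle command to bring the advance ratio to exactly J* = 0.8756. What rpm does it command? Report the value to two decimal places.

rpm = 7505.10

set_propeller: D = 0.778 m, P = 0.521 m (p = P/D = 0.669666); state ← (V=0, rpm=0)
throttle_to(1092): rpm ← 1092
throttle_to(6994): rpm ← 6994
set_airspeed(53.97): V ← 53.97 m/s
set_airspeed(85.21): V ← 85.21 m/s
final state: V = 85.21 m/s, rpm = 6994 → n = rpm/60 = 116.566667 rev/s
target J* = 0.8756; solve J* = V/(n·D) for n: n = V/(J*·D) = 85.21/(0.8756 × 0.778) = 125.084995 rev/s
rpm = 60·n = 7505.099698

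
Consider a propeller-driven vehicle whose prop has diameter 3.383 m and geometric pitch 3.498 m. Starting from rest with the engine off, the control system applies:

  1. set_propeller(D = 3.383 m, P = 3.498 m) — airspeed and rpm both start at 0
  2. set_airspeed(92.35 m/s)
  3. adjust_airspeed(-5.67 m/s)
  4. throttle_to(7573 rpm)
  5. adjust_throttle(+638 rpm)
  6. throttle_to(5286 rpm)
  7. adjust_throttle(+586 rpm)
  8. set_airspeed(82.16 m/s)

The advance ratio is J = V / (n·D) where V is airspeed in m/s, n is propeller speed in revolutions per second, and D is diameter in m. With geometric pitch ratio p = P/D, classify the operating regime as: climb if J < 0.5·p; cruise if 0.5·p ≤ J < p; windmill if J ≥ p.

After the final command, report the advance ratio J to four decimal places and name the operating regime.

set_propeller: D = 3.383 m, P = 3.498 m (p = P/D = 1.033993); state ← (V=0, rpm=0)
set_airspeed(92.35): V ← 92.35 m/s
adjust_airspeed(-5.67): V ← 92.35 -5.67 = 86.68 m/s
throttle_to(7573): rpm ← 7573
adjust_throttle(+638): rpm ← 7573 +638 = 8211
throttle_to(5286): rpm ← 5286
adjust_throttle(+586): rpm ← 5286 +586 = 5872
set_airspeed(82.16): V ← 82.16 m/s
final state: V = 82.16 m/s, rpm = 5872 → n = rpm/60 = 97.866667 rev/s
J = V / (n·D) = 82.16 / (97.866667 × 3.383) = 0.248155
regime bands: climb J<0.5170 | cruise [0.5170, 1.0340) | windmill J≥1.0340
J = 0.2482 → climb

J = 0.2482, regime = climb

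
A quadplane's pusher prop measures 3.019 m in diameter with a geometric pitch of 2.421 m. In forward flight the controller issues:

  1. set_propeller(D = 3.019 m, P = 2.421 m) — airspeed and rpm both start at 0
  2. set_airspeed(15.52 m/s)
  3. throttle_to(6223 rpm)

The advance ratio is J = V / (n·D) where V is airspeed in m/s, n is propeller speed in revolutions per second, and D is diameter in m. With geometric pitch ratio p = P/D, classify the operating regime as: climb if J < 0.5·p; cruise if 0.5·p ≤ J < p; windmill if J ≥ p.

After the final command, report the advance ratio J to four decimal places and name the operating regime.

J = 0.0496, regime = climb

set_propeller: D = 3.019 m, P = 2.421 m (p = P/D = 0.801921); state ← (V=0, rpm=0)
set_airspeed(15.52): V ← 15.52 m/s
throttle_to(6223): rpm ← 6223
final state: V = 15.52 m/s, rpm = 6223 → n = rpm/60 = 103.716667 rev/s
J = V / (n·D) = 15.52 / (103.716667 × 3.019) = 0.049566
regime bands: climb J<0.4010 | cruise [0.4010, 0.8019) | windmill J≥0.8019
J = 0.0496 → climb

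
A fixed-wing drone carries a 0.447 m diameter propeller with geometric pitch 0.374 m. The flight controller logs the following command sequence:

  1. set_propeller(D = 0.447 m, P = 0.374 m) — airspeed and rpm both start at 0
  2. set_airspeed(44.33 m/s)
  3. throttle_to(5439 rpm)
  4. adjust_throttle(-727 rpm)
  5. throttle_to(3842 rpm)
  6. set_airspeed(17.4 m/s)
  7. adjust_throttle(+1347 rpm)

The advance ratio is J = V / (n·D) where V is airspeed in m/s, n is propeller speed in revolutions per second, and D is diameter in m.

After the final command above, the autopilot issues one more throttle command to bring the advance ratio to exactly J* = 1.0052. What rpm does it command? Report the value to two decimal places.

set_propeller: D = 0.447 m, P = 0.374 m (p = P/D = 0.836689); state ← (V=0, rpm=0)
set_airspeed(44.33): V ← 44.33 m/s
throttle_to(5439): rpm ← 5439
adjust_throttle(-727): rpm ← 5439 -727 = 4712
throttle_to(3842): rpm ← 3842
set_airspeed(17.4): V ← 17.4 m/s
adjust_throttle(+1347): rpm ← 3842 +1347 = 5189
final state: V = 17.4 m/s, rpm = 5189 → n = rpm/60 = 86.483333 rev/s
target J* = 1.0052; solve J* = V/(n·D) for n: n = V/(J*·D) = 17.4/(1.0052 × 0.447) = 38.724806 rev/s
rpm = 60·n = 2323.488330

rpm = 2323.49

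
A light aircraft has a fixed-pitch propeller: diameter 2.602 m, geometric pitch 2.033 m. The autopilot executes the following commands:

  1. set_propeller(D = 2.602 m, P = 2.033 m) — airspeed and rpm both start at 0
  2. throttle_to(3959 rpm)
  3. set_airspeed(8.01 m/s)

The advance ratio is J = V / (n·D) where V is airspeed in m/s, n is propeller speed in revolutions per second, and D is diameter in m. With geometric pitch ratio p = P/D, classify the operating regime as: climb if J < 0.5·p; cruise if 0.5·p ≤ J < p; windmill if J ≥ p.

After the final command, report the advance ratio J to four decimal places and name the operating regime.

set_propeller: D = 2.602 m, P = 2.033 m (p = P/D = 0.781322); state ← (V=0, rpm=0)
throttle_to(3959): rpm ← 3959
set_airspeed(8.01): V ← 8.01 m/s
final state: V = 8.01 m/s, rpm = 3959 → n = rpm/60 = 65.983333 rev/s
J = V / (n·D) = 8.01 / (65.983333 × 2.602) = 0.046654
regime bands: climb J<0.3907 | cruise [0.3907, 0.7813) | windmill J≥0.7813
J = 0.0467 → climb

J = 0.0467, regime = climb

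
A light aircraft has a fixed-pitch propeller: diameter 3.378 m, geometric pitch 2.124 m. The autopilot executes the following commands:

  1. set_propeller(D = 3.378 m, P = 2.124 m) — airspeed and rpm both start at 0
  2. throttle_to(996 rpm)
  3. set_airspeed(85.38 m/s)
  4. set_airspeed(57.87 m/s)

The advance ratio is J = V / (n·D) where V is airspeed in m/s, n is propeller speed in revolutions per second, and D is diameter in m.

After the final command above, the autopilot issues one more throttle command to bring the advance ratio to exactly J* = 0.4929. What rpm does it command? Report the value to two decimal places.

rpm = 2085.39

set_propeller: D = 3.378 m, P = 2.124 m (p = P/D = 0.628774); state ← (V=0, rpm=0)
throttle_to(996): rpm ← 996
set_airspeed(85.38): V ← 85.38 m/s
set_airspeed(57.87): V ← 57.87 m/s
final state: V = 57.87 m/s, rpm = 996 → n = rpm/60 = 16.600000 rev/s
target J* = 0.4929; solve J* = V/(n·D) for n: n = V/(J*·D) = 57.87/(0.4929 × 3.378) = 34.756419 rev/s
rpm = 60·n = 2085.385115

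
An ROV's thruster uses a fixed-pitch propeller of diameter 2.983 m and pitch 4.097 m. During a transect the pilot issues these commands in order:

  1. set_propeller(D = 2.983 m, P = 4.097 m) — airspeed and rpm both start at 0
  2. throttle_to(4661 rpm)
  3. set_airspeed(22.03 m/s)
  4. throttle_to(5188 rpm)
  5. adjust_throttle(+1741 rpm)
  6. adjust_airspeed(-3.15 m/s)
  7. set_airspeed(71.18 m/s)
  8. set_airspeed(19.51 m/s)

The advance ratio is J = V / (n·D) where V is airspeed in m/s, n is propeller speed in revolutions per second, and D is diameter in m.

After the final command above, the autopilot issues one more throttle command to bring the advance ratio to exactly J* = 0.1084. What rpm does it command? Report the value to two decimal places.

rpm = 3620.15

set_propeller: D = 2.983 m, P = 4.097 m (p = P/D = 1.373450); state ← (V=0, rpm=0)
throttle_to(4661): rpm ← 4661
set_airspeed(22.03): V ← 22.03 m/s
throttle_to(5188): rpm ← 5188
adjust_throttle(+1741): rpm ← 5188 +1741 = 6929
adjust_airspeed(-3.15): V ← 22.03 -3.15 = 18.88 m/s
set_airspeed(71.18): V ← 71.18 m/s
set_airspeed(19.51): V ← 19.51 m/s
final state: V = 19.51 m/s, rpm = 6929 → n = rpm/60 = 115.483333 rev/s
target J* = 0.1084; solve J* = V/(n·D) for n: n = V/(J*·D) = 19.51/(0.1084 × 2.983) = 60.335753 rev/s
rpm = 60·n = 3620.145152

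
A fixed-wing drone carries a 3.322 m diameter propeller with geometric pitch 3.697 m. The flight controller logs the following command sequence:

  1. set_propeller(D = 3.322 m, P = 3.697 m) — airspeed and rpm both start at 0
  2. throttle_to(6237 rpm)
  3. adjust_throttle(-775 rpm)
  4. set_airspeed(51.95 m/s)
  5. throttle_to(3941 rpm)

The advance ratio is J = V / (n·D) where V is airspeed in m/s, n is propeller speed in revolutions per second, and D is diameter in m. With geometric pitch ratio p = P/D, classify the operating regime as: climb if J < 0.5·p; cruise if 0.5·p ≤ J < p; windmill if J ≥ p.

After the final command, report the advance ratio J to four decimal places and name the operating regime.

J = 0.2381, regime = climb

set_propeller: D = 3.322 m, P = 3.697 m (p = P/D = 1.112884); state ← (V=0, rpm=0)
throttle_to(6237): rpm ← 6237
adjust_throttle(-775): rpm ← 6237 -775 = 5462
set_airspeed(51.95): V ← 51.95 m/s
throttle_to(3941): rpm ← 3941
final state: V = 51.95 m/s, rpm = 3941 → n = rpm/60 = 65.683333 rev/s
J = V / (n·D) = 51.95 / (65.683333 × 3.322) = 0.238084
regime bands: climb J<0.5564 | cruise [0.5564, 1.1129) | windmill J≥1.1129
J = 0.2381 → climb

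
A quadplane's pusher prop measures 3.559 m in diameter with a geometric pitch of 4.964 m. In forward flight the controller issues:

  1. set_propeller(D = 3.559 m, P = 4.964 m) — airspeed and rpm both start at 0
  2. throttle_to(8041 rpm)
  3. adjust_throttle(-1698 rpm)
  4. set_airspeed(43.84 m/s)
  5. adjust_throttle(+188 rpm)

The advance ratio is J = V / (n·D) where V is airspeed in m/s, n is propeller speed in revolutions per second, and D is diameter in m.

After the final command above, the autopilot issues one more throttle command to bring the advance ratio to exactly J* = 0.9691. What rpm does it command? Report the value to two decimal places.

set_propeller: D = 3.559 m, P = 4.964 m (p = P/D = 1.394774); state ← (V=0, rpm=0)
throttle_to(8041): rpm ← 8041
adjust_throttle(-1698): rpm ← 8041 -1698 = 6343
set_airspeed(43.84): V ← 43.84 m/s
adjust_throttle(+188): rpm ← 6343 +188 = 6531
final state: V = 43.84 m/s, rpm = 6531 → n = rpm/60 = 108.850000 rev/s
target J* = 0.9691; solve J* = V/(n·D) for n: n = V/(J*·D) = 43.84/(0.9691 × 3.559) = 12.710832 rev/s
rpm = 60·n = 762.649894

rpm = 762.65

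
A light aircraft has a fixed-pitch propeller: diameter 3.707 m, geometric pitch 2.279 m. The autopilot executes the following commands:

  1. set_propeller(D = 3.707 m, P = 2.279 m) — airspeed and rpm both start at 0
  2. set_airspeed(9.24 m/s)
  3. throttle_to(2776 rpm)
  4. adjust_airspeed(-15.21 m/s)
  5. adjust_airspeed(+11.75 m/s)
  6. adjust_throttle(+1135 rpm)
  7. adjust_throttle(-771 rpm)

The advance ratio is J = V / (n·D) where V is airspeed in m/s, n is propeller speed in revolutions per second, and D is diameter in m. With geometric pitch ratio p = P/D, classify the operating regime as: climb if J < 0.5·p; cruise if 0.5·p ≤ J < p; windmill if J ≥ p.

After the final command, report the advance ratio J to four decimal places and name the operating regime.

J = 0.0298, regime = climb

set_propeller: D = 3.707 m, P = 2.279 m (p = P/D = 0.614783); state ← (V=0, rpm=0)
set_airspeed(9.24): V ← 9.24 m/s
throttle_to(2776): rpm ← 2776
adjust_airspeed(-15.21): V ← 9.24 -15.21 = -5.97 m/s
adjust_airspeed(+11.75): V ← -5.97 +11.75 = 5.78 m/s
adjust_throttle(+1135): rpm ← 2776 +1135 = 3911
adjust_throttle(-771): rpm ← 3911 -771 = 3140
final state: V = 5.78 m/s, rpm = 3140 → n = rpm/60 = 52.333333 rev/s
J = V / (n·D) = 5.78 / (52.333333 × 3.707) = 0.029794
regime bands: climb J<0.3074 | cruise [0.3074, 0.6148) | windmill J≥0.6148
J = 0.0298 → climb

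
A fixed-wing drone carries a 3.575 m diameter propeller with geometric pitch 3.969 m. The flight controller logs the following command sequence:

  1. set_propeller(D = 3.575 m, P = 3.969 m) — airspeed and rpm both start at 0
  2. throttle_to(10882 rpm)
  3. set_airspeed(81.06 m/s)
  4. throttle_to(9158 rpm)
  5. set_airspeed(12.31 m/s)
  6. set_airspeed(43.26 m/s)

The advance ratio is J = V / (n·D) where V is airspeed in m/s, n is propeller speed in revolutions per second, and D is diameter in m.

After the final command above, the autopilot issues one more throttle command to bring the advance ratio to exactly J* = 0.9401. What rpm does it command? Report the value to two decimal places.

set_propeller: D = 3.575 m, P = 3.969 m (p = P/D = 1.110210); state ← (V=0, rpm=0)
throttle_to(10882): rpm ← 10882
set_airspeed(81.06): V ← 81.06 m/s
throttle_to(9158): rpm ← 9158
set_airspeed(12.31): V ← 12.31 m/s
set_airspeed(43.26): V ← 43.26 m/s
final state: V = 43.26 m/s, rpm = 9158 → n = rpm/60 = 152.633333 rev/s
target J* = 0.9401; solve J* = V/(n·D) for n: n = V/(J*·D) = 43.26/(0.9401 × 3.575) = 12.871715 rev/s
rpm = 60·n = 772.302902

rpm = 772.30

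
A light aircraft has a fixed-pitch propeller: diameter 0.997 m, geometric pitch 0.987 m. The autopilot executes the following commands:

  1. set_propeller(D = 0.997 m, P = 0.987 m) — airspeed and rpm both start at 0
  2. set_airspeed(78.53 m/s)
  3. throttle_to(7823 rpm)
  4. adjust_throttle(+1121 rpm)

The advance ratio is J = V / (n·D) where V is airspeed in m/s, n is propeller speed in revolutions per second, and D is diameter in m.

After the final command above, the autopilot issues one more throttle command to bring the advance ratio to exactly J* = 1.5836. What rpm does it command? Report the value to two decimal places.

rpm = 2984.33

set_propeller: D = 0.997 m, P = 0.987 m (p = P/D = 0.989970); state ← (V=0, rpm=0)
set_airspeed(78.53): V ← 78.53 m/s
throttle_to(7823): rpm ← 7823
adjust_throttle(+1121): rpm ← 7823 +1121 = 8944
final state: V = 78.53 m/s, rpm = 8944 → n = rpm/60 = 149.066667 rev/s
target J* = 1.5836; solve J* = V/(n·D) for n: n = V/(J*·D) = 78.53/(1.5836 × 0.997) = 49.738759 rev/s
rpm = 60·n = 2984.325545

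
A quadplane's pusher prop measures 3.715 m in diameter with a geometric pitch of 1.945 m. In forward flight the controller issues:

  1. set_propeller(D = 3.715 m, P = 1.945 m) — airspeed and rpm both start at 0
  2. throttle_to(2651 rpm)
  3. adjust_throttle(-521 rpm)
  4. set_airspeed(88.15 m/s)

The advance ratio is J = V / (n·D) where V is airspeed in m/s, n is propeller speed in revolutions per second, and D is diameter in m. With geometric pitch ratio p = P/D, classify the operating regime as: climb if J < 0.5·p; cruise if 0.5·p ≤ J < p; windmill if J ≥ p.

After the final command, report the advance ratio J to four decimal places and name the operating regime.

set_propeller: D = 3.715 m, P = 1.945 m (p = P/D = 0.523553); state ← (V=0, rpm=0)
throttle_to(2651): rpm ← 2651
adjust_throttle(-521): rpm ← 2651 -521 = 2130
set_airspeed(88.15): V ← 88.15 m/s
final state: V = 88.15 m/s, rpm = 2130 → n = rpm/60 = 35.500000 rev/s
J = V / (n·D) = 88.15 / (35.500000 × 3.715) = 0.668398
regime bands: climb J<0.2618 | cruise [0.2618, 0.5236) | windmill J≥0.5236
J = 0.6684 → windmill

J = 0.6684, regime = windmill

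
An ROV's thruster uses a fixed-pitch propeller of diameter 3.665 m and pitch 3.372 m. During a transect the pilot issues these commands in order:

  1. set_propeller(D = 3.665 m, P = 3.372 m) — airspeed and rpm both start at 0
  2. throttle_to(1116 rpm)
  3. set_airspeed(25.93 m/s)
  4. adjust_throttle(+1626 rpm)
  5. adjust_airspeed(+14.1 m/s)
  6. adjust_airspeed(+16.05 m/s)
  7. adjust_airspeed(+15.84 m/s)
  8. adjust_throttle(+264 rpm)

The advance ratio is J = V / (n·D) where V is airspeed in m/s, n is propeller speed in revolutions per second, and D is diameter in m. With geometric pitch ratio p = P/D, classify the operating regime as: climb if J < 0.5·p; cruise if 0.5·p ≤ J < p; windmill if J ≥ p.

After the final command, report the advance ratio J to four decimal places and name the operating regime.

set_propeller: D = 3.665 m, P = 3.372 m (p = P/D = 0.920055); state ← (V=0, rpm=0)
throttle_to(1116): rpm ← 1116
set_airspeed(25.93): V ← 25.93 m/s
adjust_throttle(+1626): rpm ← 1116 +1626 = 2742
adjust_airspeed(+14.1): V ← 25.93 +14.1 = 40.03 m/s
adjust_airspeed(+16.05): V ← 40.03 +16.05 = 56.08 m/s
adjust_airspeed(+15.84): V ← 56.08 +15.84 = 71.92 m/s
adjust_throttle(+264): rpm ← 2742 +264 = 3006
final state: V = 71.92 m/s, rpm = 3006 → n = rpm/60 = 50.100000 rev/s
J = V / (n·D) = 71.92 / (50.100000 × 3.665) = 0.391686
regime bands: climb J<0.4600 | cruise [0.4600, 0.9201) | windmill J≥0.9201
J = 0.3917 → climb

J = 0.3917, regime = climb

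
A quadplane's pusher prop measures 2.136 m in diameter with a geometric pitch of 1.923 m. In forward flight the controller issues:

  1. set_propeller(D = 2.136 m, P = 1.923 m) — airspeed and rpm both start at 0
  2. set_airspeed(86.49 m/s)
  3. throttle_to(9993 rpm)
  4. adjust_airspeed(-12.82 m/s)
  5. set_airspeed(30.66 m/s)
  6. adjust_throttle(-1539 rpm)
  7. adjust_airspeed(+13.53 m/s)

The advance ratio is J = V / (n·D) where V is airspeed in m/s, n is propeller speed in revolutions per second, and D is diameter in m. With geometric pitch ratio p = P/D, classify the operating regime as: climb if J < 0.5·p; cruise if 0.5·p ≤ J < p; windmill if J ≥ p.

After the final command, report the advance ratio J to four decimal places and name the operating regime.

J = 0.1468, regime = climb

set_propeller: D = 2.136 m, P = 1.923 m (p = P/D = 0.900281); state ← (V=0, rpm=0)
set_airspeed(86.49): V ← 86.49 m/s
throttle_to(9993): rpm ← 9993
adjust_airspeed(-12.82): V ← 86.49 -12.82 = 73.67 m/s
set_airspeed(30.66): V ← 30.66 m/s
adjust_throttle(-1539): rpm ← 9993 -1539 = 8454
adjust_airspeed(+13.53): V ← 30.66 +13.53 = 44.19 m/s
final state: V = 44.19 m/s, rpm = 8454 → n = rpm/60 = 140.900000 rev/s
J = V / (n·D) = 44.19 / (140.900000 × 2.136) = 0.146829
regime bands: climb J<0.4501 | cruise [0.4501, 0.9003) | windmill J≥0.9003
J = 0.1468 → climb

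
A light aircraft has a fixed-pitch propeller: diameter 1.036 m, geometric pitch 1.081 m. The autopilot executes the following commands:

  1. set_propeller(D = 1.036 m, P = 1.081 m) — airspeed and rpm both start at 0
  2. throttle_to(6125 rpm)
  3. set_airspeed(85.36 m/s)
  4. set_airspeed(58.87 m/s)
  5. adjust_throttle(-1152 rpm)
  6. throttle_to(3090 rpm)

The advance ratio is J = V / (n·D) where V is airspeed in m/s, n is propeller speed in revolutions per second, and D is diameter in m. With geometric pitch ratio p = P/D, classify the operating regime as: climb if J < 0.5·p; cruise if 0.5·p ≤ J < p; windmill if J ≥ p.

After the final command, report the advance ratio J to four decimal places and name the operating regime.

J = 1.1034, regime = windmill

set_propeller: D = 1.036 m, P = 1.081 m (p = P/D = 1.043436); state ← (V=0, rpm=0)
throttle_to(6125): rpm ← 6125
set_airspeed(85.36): V ← 85.36 m/s
set_airspeed(58.87): V ← 58.87 m/s
adjust_throttle(-1152): rpm ← 6125 -1152 = 4973
throttle_to(3090): rpm ← 3090
final state: V = 58.87 m/s, rpm = 3090 → n = rpm/60 = 51.500000 rev/s
J = V / (n·D) = 58.87 / (51.500000 × 1.036) = 1.103385
regime bands: climb J<0.5217 | cruise [0.5217, 1.0434) | windmill J≥1.0434
J = 1.1034 → windmill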